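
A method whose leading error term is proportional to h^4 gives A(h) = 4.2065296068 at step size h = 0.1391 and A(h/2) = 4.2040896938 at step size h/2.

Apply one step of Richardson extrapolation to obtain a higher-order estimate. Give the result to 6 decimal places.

With r = 4 the leading error scales as h^4, so the weight is 2^4 = 16.
Numerator 16 × A(h/2) − A(h) = 16 × 4.2040896938 − 4.2065296068 = 63.0589054940
Divide by 2^4 − 1 = 15.
Extrapolated: 63.0589054940 / 15 = 4.2039270329
Gap between inputs: 2.440e-03; correction applied: −0.0001626609.

4.203927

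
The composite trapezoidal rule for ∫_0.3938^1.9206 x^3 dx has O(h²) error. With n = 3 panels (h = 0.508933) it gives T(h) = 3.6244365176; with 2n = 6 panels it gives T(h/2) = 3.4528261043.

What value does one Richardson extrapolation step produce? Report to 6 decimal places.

r = 2: numerator weight 4, denominator 3.
Top: 4(3.4528261043) − (3.6244365176) = 10.1868678996
Denominator 4 − 1 = 3.
(4 × 3.4528261043 − 3.6244365176)/(4 − 1) = 3.3956226332

3.395623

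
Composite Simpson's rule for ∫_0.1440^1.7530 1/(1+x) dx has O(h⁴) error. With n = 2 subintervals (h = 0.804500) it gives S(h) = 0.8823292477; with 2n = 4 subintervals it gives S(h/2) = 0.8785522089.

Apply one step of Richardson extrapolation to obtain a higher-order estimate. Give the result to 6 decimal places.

0.878300

r = 4, so 2^r = 16.
2^4·A(h/2) = 14.0568353424; minus A(h) gives 13.1745060947.
R = 13.1745060947/15 = 0.8783004063
Shift from A(h/2): −0.0002518026.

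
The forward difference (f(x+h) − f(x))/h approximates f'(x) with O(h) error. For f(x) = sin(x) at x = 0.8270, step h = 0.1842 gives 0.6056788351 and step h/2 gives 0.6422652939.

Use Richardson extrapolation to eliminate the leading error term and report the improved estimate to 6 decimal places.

Error is O(h^1); halving h shrinks it by 2^1 = 2.
A(h/2) − A(h) = 0.6422652939 − 0.6056788351 = 0.0365864588
Correction (A(h/2) − A(h))/(2 − 1) = 0.0365864588/1 = 0.0365864588
R = 0.6422652939 + 0.0365864588 = 0.6788517527

0.678852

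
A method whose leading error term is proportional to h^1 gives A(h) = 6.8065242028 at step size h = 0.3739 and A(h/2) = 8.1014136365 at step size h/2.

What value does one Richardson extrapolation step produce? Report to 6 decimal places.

r = 1: numerator weight 2, denominator 1.
2^1*A(h/2) = 16.2028272730; minus A(h) gives 9.3963030702.
Divide by 2^1 − 1 = 1.
(2*8.1014136365 − 6.8065242028)/(2 − 1) = 9.3963030702

9.396303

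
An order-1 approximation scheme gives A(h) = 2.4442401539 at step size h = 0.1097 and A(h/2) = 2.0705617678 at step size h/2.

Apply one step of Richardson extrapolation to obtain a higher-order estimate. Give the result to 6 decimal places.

r = 1: numerator weight 2, denominator 1.
Numerator 2·A(h/2) − A(h) = 2·2.0705617678 − 2.4442401539 = 1.6968833817
Extrapolated: 1.6968833817 / 1 = 1.6968833817
Shift from A(h/2): −0.3736783861.

1.696883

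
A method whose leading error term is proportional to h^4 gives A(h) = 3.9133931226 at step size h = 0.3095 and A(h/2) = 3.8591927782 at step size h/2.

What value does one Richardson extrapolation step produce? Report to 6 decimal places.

Leading term ∝ h^4; use weight 16 = 2^4.
Weighted: 61.7470844512 − 3.9133931226 = 57.8336913286
Divide by 2^4 − 1 = 15.
So the Richardson estimate is 3.8555794219.

3.855579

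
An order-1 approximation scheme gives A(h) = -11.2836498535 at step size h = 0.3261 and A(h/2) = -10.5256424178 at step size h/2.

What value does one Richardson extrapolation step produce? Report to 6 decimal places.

Method order is 1; weight 2^1 = 2.
Difference of the inputs: -10.5256424178 − (-11.2836498535) = 0.7580074357
Correction (A(h/2) − A(h))/(2 − 1) = 0.7580074357/1 = 0.7580074357
R = -10.5256424178 + 0.7580074357 = -9.7676349821
Correction |R − A(h/2)| = 7.580e-01; gap |A(h/2) − A(h)| = 7.580e-01.

-9.767635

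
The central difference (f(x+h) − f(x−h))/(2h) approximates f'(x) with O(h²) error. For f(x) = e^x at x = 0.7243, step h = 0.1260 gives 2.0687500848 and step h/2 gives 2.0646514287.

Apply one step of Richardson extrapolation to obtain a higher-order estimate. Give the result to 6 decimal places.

2.063285

r = 2, so 2^r = 4.
Numerator 4·A(h/2) − A(h) = 4·2.0646514287 − 2.0687500848 = 6.1898556300
Denominator 4 − 1 = 3.
(4·2.0646514287 − 2.0687500848)/(4 − 1) = 2.0632852100
Correction |R − A(h/2)| = 1.366e-03; gap |A(h/2) − A(h)| = 4.099e-03.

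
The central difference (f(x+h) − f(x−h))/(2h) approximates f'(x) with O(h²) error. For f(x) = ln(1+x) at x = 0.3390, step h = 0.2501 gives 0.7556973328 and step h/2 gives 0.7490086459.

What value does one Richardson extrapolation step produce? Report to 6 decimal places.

Leading term ∝ h^2; use weight 4 = 2^2.
4×0.7490086459 − 0.7556973328 = 2.2403372508
Divide by 2^2 − 1 = 3.
2.2403372508 ÷ 3 = 0.7467790836
Gap between inputs: 6.689e-03; correction applied: −0.0022295623.

0.746779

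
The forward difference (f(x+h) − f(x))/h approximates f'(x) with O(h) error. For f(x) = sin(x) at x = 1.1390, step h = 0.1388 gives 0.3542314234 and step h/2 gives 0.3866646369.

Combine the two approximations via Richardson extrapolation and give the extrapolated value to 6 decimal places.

0.419098

Method order is 1; weight 2^1 = 2.
Difference of the inputs: 0.3866646369 − 0.3542314234 = 0.0324332135
Correction (A(h/2) − A(h))/(2 − 1) = 0.0324332135/1 = 0.0324332135
R = 0.3866646369 + 0.0324332135 = 0.4190978504
Shift from A(h/2): +0.0324332135.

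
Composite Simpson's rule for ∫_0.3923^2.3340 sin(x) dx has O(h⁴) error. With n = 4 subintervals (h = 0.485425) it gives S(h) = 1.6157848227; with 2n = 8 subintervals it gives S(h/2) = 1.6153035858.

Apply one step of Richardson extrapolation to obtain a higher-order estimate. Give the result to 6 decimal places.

Order 4 gives 2^r = 16 and 2^r − 1 = 15.
Weighted: 25.8448573728 − 1.6157848227 = 24.2290725501
Denominator 16 − 1 = 15.
(16·1.6153035858 − 1.6157848227)/(16 − 1) = 1.6152715033

1.615272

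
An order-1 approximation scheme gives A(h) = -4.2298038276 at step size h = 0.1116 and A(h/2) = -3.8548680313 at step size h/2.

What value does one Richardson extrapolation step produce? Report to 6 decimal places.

Leading term ∝ h^1; use weight 2 = 2^1.
2^1·A(h/2) = -7.7097360626; minus A(h) gives -3.4799322350.
Denominator 2 − 1 = 1.
So the Richardson estimate is -3.4799322350.

-3.479932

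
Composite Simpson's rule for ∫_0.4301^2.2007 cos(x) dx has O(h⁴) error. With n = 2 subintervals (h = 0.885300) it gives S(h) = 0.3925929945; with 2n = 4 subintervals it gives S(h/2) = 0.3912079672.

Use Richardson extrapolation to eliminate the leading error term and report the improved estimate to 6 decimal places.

Method order is 4; weight 2^4 = 16.
16·0.3912079672 = 6.2593274752; subtract 0.3925929945 → 5.8667344807
Divide by 2^4 − 1 = 15.
R = 5.8667344807/15 = 0.3911156320
Gap between inputs: 1.385e-03; correction applied: −0.0000923352.

0.391116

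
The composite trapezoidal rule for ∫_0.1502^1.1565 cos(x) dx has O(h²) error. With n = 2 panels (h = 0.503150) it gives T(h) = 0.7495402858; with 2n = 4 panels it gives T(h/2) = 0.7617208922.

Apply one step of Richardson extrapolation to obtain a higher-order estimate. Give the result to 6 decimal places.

0.765781

Order 2 gives 2^r = 4 and 2^r − 1 = 3.
4·0.7617208922 = 3.0468835688; 3.0468835688 − 0.7495402858 = 2.2973432830
2.2973432830 ÷ 3 = 0.7657810943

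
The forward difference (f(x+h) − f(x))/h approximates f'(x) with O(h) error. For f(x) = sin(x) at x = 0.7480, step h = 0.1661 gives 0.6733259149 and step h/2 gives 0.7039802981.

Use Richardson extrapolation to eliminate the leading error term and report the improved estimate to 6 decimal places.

0.734635

Order 1 gives 2^r = 2 and 2^r − 1 = 1.
2×0.7039802981 = 1.4079605962; 1.4079605962 − 0.6733259149 = 0.7346346813
Divide by 2^1 − 1 = 1.
So the Richardson estimate is 0.7346346813.
Shift from A(h/2): +0.0306543832.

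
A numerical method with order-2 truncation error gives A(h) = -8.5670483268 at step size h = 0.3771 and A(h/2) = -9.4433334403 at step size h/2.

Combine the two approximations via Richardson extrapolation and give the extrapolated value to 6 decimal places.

Error is O(h^2); halving h shrinks it by 2^2 = 4.
4·(-9.4433334403) − (-8.5670483268) = -29.2062854344
(-29.2062854344) ÷ 3 = -9.7354284781

-9.735428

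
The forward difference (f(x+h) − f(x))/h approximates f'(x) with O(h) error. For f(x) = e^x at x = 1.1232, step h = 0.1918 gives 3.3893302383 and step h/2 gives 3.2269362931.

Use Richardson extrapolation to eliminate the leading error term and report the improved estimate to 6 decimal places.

3.064542

The method has order 1: 2^1 = 2.
2 × 3.2269362931 = 6.4538725862; 6.4538725862 − 3.3893302383 = 3.0645423479
Divide by 2^1 − 1 = 1.
Extrapolated: 3.0645423479 / 1 = 3.0645423479
Correction |R − A(h/2)| = 1.624e-01; gap |A(h/2) − A(h)| = 1.624e-01.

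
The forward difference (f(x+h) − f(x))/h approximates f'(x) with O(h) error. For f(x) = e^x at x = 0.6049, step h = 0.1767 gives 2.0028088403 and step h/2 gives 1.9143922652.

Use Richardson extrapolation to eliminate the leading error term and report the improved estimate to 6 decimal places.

1.825976

With r = 1 the leading error scales as h^1, so the weight is 2^1 = 2.
2 × 1.9143922652 = 3.8287845304; 3.8287845304 − 2.0028088403 = 1.8259756901
Divide by 2^1 − 1 = 1.
(2 × 1.9143922652 − 2.0028088403)/(2 − 1) = 1.8259756901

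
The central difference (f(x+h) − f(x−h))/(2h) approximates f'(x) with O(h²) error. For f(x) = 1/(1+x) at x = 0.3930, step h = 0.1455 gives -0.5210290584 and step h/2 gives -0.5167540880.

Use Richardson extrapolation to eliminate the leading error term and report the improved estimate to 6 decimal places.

Error is O(h^2); halving h shrinks it by 2^2 = 4.
4·(-0.5167540880) − (-0.5210290584) = -1.5459872936
Extrapolated: (-1.5459872936) / 3 = -0.5153290979
Shift from A(h/2): +0.0014249901.

-0.515329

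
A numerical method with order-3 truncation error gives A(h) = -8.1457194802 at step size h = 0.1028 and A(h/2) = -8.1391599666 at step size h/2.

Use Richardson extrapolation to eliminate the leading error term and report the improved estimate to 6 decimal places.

-8.138223

With r = 3 the leading error scales as h^3, so the weight is 2^3 = 8.
8×(-8.1391599666) − (-8.1457194802) = -56.9675602526
(-56.9675602526) ÷ 7 = -8.1382228932
Shift from A(h/2): +0.0009370734.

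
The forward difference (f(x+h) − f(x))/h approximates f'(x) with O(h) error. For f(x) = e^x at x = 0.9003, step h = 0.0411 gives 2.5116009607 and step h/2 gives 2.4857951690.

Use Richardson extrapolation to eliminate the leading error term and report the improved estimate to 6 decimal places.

With r = 1 the leading error scales as h^1, so the weight is 2^1 = 2.
Weighted: 4.9715903380 − 2.5116009607 = 2.4599893773
Divide by 2^1 − 1 = 1.
2.4599893773 ÷ 1 = 2.4599893773

2.459989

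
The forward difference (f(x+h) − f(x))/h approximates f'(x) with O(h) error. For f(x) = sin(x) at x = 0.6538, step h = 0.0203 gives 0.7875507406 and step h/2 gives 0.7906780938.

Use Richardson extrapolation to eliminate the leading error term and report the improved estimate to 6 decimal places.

0.793805

With r = 1 the leading error scales as h^1, so the weight is 2^1 = 2.
Difference of the inputs: 0.7906780938 − 0.7875507406 = 0.0031273532
Correction (A(h/2) − A(h))/(2 − 1) = 0.0031273532/1 = 0.0031273532
R = 0.7906780938 + 0.0031273532 = 0.7938054470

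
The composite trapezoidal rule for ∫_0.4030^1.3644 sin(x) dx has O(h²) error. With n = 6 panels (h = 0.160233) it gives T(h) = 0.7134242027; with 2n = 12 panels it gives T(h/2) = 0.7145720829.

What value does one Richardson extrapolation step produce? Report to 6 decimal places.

0.714955

The method has order 2: 2^2 = 4.
A(h/2) − A(h) = 0.7145720829 − 0.7134242027 = 0.0011478802
Divide by 2^2 − 1 = 3: 0.0011478802/3 = 0.0003826267
R = A(h/2) + (A(h/2) − A(h))/3 = 0.7145720829 + 0.0003826267 = 0.7149547096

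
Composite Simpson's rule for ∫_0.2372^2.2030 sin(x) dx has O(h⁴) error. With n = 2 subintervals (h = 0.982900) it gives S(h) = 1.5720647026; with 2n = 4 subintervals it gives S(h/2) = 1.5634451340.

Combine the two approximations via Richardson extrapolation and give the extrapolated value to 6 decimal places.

1.562870

The method has order 4: 2^4 = 16.
Numerator 16×A(h/2) − A(h) = 16×1.5634451340 − 1.5720647026 = 23.4430574414
23.4430574414 ÷ 15 = 1.5628704961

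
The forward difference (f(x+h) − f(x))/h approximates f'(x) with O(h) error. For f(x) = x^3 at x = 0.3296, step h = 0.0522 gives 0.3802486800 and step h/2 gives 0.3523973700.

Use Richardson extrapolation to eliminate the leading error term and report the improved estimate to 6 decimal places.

0.324546

Method order is 1; weight 2^1 = 2.
2×0.3523973700 = 0.7047947400; 0.7047947400 − 0.3802486800 = 0.3245460600
Denominator 2 − 1 = 1.
0.3245460600 ÷ 1 = 0.3245460600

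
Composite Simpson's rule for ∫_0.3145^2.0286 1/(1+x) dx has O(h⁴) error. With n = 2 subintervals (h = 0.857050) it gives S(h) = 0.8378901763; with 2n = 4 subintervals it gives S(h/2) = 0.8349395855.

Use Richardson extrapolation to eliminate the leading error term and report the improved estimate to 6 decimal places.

Error is O(h^4); halving h shrinks it by 2^4 = 16.
Weighted: 13.3590333680 − 0.8378901763 = 12.5211431917
Extrapolated: 12.5211431917 / 15 = 0.8347428794

0.834743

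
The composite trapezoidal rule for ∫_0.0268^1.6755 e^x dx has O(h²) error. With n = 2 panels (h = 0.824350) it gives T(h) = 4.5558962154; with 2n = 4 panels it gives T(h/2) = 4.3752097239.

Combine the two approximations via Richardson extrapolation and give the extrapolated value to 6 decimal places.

4.314981

r = 2: numerator weight 4, denominator 3.
A(h/2) − A(h) = 4.3752097239 − 4.5558962154 = -0.1806864915
Divide by 2^2 − 1 = 3: (-0.1806864915)/3 = -0.0602288305
R = 4.3752097239 − 0.0602288305 = 4.3149808934
Correction |R − A(h/2)| = 6.023e-02; gap |A(h/2) − A(h)| = 1.807e-01.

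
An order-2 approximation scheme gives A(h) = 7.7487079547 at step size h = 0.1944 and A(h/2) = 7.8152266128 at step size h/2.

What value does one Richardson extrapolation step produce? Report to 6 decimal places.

The method has order 2: 2^2 = 4.
2^2×A(h/2) = 31.2609064512; minus A(h) gives 23.5121984965.
Denominator 4 − 1 = 3.
Result: 7.8373994988

7.837399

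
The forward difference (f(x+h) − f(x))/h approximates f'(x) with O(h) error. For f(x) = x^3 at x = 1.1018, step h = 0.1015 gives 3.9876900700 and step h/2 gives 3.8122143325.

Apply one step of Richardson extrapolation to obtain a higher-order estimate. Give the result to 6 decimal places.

3.636739

Error is O(h^1); halving h shrinks it by 2^1 = 2.
Top: 2(3.8122143325) − (3.9876900700) = 3.6367385950
Extrapolated: 3.6367385950 / 1 = 3.6367385950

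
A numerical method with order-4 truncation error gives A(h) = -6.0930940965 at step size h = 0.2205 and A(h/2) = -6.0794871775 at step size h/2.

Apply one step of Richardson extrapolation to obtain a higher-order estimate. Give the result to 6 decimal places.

-6.078580

Method order is 4; weight 2^4 = 16.
Top: 16(-6.0794871775) − (-6.0930940965) = -91.1787007435
Extrapolated: (-91.1787007435) / 15 = -6.0785800496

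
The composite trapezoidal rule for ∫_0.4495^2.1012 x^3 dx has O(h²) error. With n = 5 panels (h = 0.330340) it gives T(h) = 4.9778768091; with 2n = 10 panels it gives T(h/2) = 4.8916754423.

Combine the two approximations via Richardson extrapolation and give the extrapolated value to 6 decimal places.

4.862942

The method has order 2: 2^2 = 4.
Numerator 4·A(h/2) − A(h) = 4·4.8916754423 − 4.9778768091 = 14.5888249601
Denominator 4 − 1 = 3.
Extrapolated: 14.5888249601 / 3 = 4.8629416534
Shift from A(h/2): −0.0287337889.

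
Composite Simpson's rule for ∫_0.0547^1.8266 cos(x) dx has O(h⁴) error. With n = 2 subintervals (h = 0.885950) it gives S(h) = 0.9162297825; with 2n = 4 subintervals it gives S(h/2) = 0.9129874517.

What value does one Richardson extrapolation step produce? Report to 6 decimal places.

0.912771

Order 4 gives 2^r = 16 and 2^r − 1 = 15.
16 × 0.9129874517 = 14.6077992272; subtract 0.9162297825 → 13.6915694447
(16 × 0.9129874517 − 0.9162297825)/(16 − 1) = 0.9127712963
Correction |R − A(h/2)| = 2.162e-04; gap |A(h/2) − A(h)| = 3.242e-03.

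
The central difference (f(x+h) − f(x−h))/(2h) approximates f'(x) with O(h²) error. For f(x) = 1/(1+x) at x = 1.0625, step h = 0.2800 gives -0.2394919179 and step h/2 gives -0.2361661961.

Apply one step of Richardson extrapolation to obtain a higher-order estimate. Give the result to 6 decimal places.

Error is O(h^2); halving h shrinks it by 2^2 = 4.
Weighted: (-0.9446647844) − (-0.2394919179) = -0.7051728665
(4*(-0.2361661961) − (-0.2394919179))/(4 − 1) = -0.2350576222
Correction |R − A(h/2)| = 1.109e-03; gap |A(h/2) − A(h)| = 3.326e-03.

-0.235058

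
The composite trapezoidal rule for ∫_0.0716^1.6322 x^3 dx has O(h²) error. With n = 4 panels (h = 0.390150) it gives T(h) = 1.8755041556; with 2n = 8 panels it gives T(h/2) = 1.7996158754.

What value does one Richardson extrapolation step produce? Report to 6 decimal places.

Method order is 2; weight 2^2 = 4.
4×1.7996158754 = 7.1984635016; 7.1984635016 − 1.8755041556 = 5.3229593460
Divide by 2^2 − 1 = 3.
5.3229593460 ÷ 3 = 1.7743197820

1.774320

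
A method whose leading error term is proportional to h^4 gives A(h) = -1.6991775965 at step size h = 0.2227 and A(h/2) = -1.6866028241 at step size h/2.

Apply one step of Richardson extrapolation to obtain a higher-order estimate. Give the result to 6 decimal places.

Order 4 gives 2^r = 16 and 2^r − 1 = 15.
2^4·A(h/2) = -26.9856451856; minus A(h) gives -25.2864675891.
Divide by 2^4 − 1 = 15.
(-25.2864675891) ÷ 15 = -1.6857645059
Correction |R − A(h/2)| = 8.383e-04; gap |A(h/2) − A(h)| = 1.257e-02.

-1.685765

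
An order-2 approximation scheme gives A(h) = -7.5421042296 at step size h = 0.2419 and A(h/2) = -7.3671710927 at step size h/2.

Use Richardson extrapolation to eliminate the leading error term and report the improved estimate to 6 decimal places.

-7.308860

Method order is 2; weight 2^2 = 4.
4 × (-7.3671710927) = -29.4686843708; (-29.4686843708) − (-7.5421042296) = -21.9265801412
(4 × (-7.3671710927) − (-7.5421042296))/(4 − 1) = -7.3088600471
Gap between inputs: 1.749e-01; correction applied: +0.0583110456.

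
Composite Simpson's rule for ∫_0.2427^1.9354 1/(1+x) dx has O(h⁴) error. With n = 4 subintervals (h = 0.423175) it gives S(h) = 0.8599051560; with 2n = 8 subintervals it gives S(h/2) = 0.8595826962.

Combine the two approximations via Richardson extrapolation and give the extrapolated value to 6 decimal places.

0.859561

Leading term ∝ h^4; use weight 16 = 2^4.
16 × 0.8595826962 − 0.8599051560 = 12.8934179832
12.8934179832 ÷ 15 = 0.8595611989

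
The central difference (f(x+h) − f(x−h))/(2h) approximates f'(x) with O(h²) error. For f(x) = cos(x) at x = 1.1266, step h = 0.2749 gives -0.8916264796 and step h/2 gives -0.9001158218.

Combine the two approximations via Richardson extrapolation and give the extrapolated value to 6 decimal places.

-0.902946

Error is O(h^2); halving h shrinks it by 2^2 = 4.
4×(-0.9001158218) − (-0.8916264796) = -2.7088368076
Denominator 4 − 1 = 3.
Extrapolated: (-2.7088368076) / 3 = -0.9029456025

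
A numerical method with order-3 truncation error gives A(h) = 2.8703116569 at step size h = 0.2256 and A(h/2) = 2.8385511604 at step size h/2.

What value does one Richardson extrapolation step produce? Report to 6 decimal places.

2.834014

Error is O(h^3); halving h shrinks it by 2^3 = 8.
Numerator 8 × A(h/2) − A(h) = 8 × 2.8385511604 − 2.8703116569 = 19.8380976263
Divide by 2^3 − 1 = 7.
So the Richardson estimate is 2.8340139466.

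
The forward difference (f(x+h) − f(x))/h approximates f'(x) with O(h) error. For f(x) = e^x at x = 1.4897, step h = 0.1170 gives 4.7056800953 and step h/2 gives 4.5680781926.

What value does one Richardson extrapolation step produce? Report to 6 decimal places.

The method has order 1: 2^1 = 2.
Difference of the inputs: 4.5680781926 − 4.7056800953 = -0.1376019027
Correction (A(h/2) − A(h))/(2 − 1) = (-0.1376019027)/1 = -0.1376019027
R = A(h/2) + (A(h/2) − A(h))/1 = 4.5680781926 − 0.1376019027 = 4.4304762899
Correction |R − A(h/2)| = 1.376e-01; gap |A(h/2) − A(h)| = 1.376e-01.

4.430476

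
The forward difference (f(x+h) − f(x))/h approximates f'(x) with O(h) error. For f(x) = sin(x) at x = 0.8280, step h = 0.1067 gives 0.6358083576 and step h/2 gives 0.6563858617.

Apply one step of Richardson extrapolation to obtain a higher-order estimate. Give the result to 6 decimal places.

0.676963

Error is O(h^1); halving h shrinks it by 2^1 = 2.
Top: 2(0.6563858617) − (0.6358083576) = 0.6769633658
R = 0.6769633658/1 = 0.6769633658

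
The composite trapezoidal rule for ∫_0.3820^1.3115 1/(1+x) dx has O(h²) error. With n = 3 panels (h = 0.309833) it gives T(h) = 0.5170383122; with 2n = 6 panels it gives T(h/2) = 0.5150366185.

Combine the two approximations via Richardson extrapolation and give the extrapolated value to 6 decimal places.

0.514369

Order 2 gives 2^r = 4 and 2^r − 1 = 3.
Numerator 4·A(h/2) − A(h) = 4·0.5150366185 − 0.5170383122 = 1.5431081618
Divide by 2^2 − 1 = 3.
Result: 0.5143693873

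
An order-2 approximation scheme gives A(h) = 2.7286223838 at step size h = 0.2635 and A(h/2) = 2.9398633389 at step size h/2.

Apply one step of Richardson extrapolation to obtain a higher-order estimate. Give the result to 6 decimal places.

3.010277

Order 2 gives 2^r = 4 and 2^r − 1 = 3.
Difference of the inputs: 2.9398633389 − 2.7286223838 = 0.2112409551
Divide by 2^2 − 1 = 3: 0.2112409551/3 = 0.0704136517
R = 2.9398633389 + 0.0704136517 = 3.0102769906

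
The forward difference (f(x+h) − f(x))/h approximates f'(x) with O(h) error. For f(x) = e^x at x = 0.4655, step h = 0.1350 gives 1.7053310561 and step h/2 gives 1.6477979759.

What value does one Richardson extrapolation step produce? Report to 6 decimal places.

The method has order 1: 2^1 = 2.
2 × 1.6477979759 = 3.2955959518; subtract 1.7053310561 → 1.5902648957
Denominator 2 − 1 = 1.
1.5902648957 ÷ 1 = 1.5902648957
Gap between inputs: 5.753e-02; correction applied: −0.0575330802.

1.590265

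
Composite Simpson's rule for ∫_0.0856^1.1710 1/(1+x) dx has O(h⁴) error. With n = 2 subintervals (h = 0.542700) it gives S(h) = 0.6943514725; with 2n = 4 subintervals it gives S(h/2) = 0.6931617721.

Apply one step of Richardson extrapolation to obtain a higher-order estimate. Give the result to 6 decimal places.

0.693082

The method has order 4: 2^4 = 16.
16 × 0.6931617721 − 0.6943514725 = 10.3962368811
10.3962368811 ÷ 15 = 0.6930824587
Correction |R − A(h/2)| = 7.931e-05; gap |A(h/2) − A(h)| = 1.190e-03.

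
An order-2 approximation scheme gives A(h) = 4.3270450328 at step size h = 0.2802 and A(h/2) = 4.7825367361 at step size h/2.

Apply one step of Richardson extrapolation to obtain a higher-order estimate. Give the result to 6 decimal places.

Order 2 gives 2^r = 4 and 2^r − 1 = 3.
Top: 4(4.7825367361) − (4.3270450328) = 14.8031019116
Denominator 4 − 1 = 3.
14.8031019116 ÷ 3 = 4.9343673039

4.934367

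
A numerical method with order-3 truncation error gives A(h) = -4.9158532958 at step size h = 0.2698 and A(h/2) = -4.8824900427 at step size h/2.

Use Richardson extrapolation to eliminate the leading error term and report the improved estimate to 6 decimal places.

r = 3, so 2^r = 8.
Top: 8(-4.8824900427) − (-4.9158532958) = -34.1440670458
Divide by 2^3 − 1 = 7.
R = (-34.1440670458)/7 = -4.8777238637
Shift from A(h/2): +0.0047661790.

-4.877724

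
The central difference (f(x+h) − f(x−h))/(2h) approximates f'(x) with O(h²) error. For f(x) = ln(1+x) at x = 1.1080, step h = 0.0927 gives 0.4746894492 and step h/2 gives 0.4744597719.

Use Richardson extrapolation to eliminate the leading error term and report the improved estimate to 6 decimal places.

The method has order 2: 2^2 = 4.
Top: 4(0.4744597719) − (0.4746894492) = 1.4231496384
1.4231496384 ÷ 3 = 0.4743832128
Gap between inputs: 2.297e-04; correction applied: −0.0000765591.

0.474383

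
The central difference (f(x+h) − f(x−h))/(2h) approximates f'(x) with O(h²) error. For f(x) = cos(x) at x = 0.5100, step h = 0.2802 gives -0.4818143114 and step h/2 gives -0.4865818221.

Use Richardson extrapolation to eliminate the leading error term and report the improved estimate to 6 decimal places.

-0.488171

The method has order 2: 2^2 = 4.
A(h/2) − A(h) = -0.4865818221 − (-0.4818143114) = -0.0047675107
Correction (A(h/2) − A(h))/(4 − 1) = (-0.0047675107)/3 = -0.0015891702
R = -0.4865818221 − 0.0015891702 = -0.4881709923
Shift from A(h/2): −0.0015891702.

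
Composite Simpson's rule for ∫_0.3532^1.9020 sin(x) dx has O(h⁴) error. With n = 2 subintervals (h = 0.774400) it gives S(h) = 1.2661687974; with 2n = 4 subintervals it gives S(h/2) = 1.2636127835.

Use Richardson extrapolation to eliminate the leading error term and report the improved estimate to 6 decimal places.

1.263442

r = 4: numerator weight 16, denominator 15.
Numerator 16*A(h/2) − A(h) = 16*1.2636127835 − 1.2661687974 = 18.9516357386
Denominator 16 − 1 = 15.
18.9516357386 ÷ 15 = 1.2634423826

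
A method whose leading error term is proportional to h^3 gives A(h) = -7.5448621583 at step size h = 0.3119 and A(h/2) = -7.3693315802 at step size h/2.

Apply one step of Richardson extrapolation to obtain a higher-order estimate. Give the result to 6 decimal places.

-7.344256

With r = 3 the leading error scales as h^3, so the weight is 2^3 = 8.
Weighted: (-58.9546526416) − (-7.5448621583) = -51.4097904833
Denominator 8 − 1 = 7.
Result: -7.3442557833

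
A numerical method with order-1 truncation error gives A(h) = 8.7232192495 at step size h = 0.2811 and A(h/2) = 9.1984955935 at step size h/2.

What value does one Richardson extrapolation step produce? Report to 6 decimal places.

Order 1 gives 2^r = 2 and 2^r − 1 = 1.
2^1·A(h/2) = 18.3969911870; minus A(h) gives 9.6737719375.
Divide by 2^1 − 1 = 1.
(2·9.1984955935 − 8.7232192495)/(2 − 1) = 9.6737719375

9.673772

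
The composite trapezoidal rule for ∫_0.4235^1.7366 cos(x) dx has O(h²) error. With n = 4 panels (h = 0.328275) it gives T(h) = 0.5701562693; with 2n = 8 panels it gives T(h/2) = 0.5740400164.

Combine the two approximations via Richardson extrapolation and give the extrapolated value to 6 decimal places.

0.575335

Error is O(h^2); halving h shrinks it by 2^2 = 4.
Top: 4(0.5740400164) − (0.5701562693) = 1.7260037963
Divide by 2^2 − 1 = 3.
Extrapolated: 1.7260037963 / 3 = 0.5753345988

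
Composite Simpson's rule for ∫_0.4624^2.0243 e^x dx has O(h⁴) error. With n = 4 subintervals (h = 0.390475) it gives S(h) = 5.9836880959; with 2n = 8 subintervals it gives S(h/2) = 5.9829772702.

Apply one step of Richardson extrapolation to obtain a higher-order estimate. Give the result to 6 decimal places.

Method order is 4; weight 2^4 = 16.
Numerator 16 × A(h/2) − A(h) = 16 × 5.9829772702 − 5.9836880959 = 89.7439482273
R = 89.7439482273/15 = 5.9829298818
Correction |R − A(h/2)| = 4.739e-05; gap |A(h/2) − A(h)| = 7.108e-04.

5.982930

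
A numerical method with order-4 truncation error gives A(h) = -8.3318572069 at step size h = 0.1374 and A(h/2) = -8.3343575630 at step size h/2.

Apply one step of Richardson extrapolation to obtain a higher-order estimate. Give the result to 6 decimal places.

r = 4, so 2^r = 16.
2^4·A(h/2) = -133.3497210080; minus A(h) gives -125.0178638011.
Denominator 16 − 1 = 15.
Extrapolated: (-125.0178638011) / 15 = -8.3345242534
Correction |R − A(h/2)| = 1.667e-04; gap |A(h/2) − A(h)| = 2.500e-03.

-8.334524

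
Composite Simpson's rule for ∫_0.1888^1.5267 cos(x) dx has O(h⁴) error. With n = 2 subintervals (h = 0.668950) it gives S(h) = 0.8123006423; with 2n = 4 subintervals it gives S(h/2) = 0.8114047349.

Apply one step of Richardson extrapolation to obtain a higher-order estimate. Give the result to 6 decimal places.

r = 4, so 2^r = 16.
Numerator 16 × A(h/2) − A(h) = 16 × 0.8114047349 − 0.8123006423 = 12.1701751161
Extrapolated: 12.1701751161 / 15 = 0.8113450077
Shift from A(h/2): −0.0000597272.

0.811345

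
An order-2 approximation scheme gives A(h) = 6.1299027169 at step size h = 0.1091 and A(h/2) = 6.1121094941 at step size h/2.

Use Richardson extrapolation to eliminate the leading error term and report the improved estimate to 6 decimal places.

r = 2, so 2^r = 4.
4×6.1121094941 = 24.4484379764; subtract 6.1299027169 → 18.3185352595
Denominator 4 − 1 = 3.
(4×6.1121094941 − 6.1299027169)/(4 − 1) = 6.1061784198
Shift from A(h/2): −0.0059310743.

6.106178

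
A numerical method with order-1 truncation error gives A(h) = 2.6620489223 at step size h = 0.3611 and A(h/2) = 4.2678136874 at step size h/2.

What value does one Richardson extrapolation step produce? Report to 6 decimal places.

5.873578

The method has order 1: 2^1 = 2.
Numerator 2·A(h/2) − A(h) = 2·4.2678136874 − 2.6620489223 = 5.8735784525
R = 5.8735784525/1 = 5.8735784525
Shift from A(h/2): +1.6057647651.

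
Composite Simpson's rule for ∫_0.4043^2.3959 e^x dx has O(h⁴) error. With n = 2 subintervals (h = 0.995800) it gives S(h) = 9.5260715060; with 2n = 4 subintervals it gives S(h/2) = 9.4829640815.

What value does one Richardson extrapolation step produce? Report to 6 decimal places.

9.480090

Error is O(h^4); halving h shrinks it by 2^4 = 16.
A(h/2) − A(h) = 9.4829640815 − 9.5260715060 = -0.0431074245
Correction (A(h/2) − A(h))/(16 − 1) = (-0.0431074245)/15 = -0.0028738283
R = 9.4829640815 − 0.0028738283 = 9.4800902532
Shift from A(h/2): −0.0028738283.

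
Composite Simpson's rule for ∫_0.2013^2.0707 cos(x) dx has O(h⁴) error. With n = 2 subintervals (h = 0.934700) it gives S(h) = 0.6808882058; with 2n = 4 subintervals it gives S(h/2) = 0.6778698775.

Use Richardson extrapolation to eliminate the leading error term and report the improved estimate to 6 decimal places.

0.677669

r = 4, so 2^r = 16.
2^4 × A(h/2) = 10.8459180400; minus A(h) gives 10.1650298342.
Divide by 2^4 − 1 = 15.
Extrapolated: 10.1650298342 / 15 = 0.6776686556
Correction |R − A(h/2)| = 2.012e-04; gap |A(h/2) − A(h)| = 3.018e-03.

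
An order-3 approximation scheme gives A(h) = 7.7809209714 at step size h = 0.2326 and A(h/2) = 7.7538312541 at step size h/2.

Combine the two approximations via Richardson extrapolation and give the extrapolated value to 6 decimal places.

7.749961

The method has order 3: 2^3 = 8.
Top: 8(7.7538312541) − (7.7809209714) = 54.2497290614
Denominator 8 − 1 = 7.
(8*7.7538312541 − 7.7809209714)/(8 − 1) = 7.7499612945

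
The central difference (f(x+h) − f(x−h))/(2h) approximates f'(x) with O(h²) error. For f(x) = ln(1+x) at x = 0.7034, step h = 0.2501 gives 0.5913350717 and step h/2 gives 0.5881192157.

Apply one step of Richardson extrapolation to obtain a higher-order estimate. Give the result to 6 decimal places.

r = 2: numerator weight 4, denominator 3.
Weighted: 2.3524768628 − 0.5913350717 = 1.7611417911
(4*0.5881192157 − 0.5913350717)/(4 − 1) = 0.5870472637

0.587047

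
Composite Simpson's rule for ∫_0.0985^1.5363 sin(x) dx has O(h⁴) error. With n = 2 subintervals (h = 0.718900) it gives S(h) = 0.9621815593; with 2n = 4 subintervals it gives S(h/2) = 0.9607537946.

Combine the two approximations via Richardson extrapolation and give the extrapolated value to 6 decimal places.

Leading term ∝ h^4; use weight 16 = 2^4.
Numerator 16×A(h/2) − A(h) = 16×0.9607537946 − 0.9621815593 = 14.4098791543
(16×0.9607537946 − 0.9621815593)/(16 − 1) = 0.9606586103
Correction |R − A(h/2)| = 9.518e-05; gap |A(h/2) − A(h)| = 1.428e-03.

0.960659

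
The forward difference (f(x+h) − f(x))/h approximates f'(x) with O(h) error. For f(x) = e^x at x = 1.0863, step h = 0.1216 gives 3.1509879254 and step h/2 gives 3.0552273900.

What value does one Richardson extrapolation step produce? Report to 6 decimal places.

2.959467

r = 1, so 2^r = 2.
2 × 3.0552273900 = 6.1104547800; subtract 3.1509879254 → 2.9594668546
R = 2.9594668546/1 = 2.9594668546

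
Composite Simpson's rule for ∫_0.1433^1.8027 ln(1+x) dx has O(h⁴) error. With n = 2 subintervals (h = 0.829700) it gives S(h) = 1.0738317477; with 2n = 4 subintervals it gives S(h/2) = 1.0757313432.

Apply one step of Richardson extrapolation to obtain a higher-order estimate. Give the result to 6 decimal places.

1.075858

Method order is 4; weight 2^4 = 16.
16*1.0757313432 = 17.2117014912; subtract 1.0738317477 → 16.1378697435
Extrapolated: 16.1378697435 / 15 = 1.0758579829
Gap between inputs: 1.900e-03; correction applied: +0.0001266397.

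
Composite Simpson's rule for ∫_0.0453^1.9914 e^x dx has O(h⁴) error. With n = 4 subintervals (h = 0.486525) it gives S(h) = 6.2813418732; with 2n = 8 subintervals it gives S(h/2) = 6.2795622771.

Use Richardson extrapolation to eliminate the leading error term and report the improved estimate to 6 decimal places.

The method has order 4: 2^4 = 16.
2^4 × A(h/2) = 100.4729964336; minus A(h) gives 94.1916545604.
R = 94.1916545604/15 = 6.2794436374

6.279444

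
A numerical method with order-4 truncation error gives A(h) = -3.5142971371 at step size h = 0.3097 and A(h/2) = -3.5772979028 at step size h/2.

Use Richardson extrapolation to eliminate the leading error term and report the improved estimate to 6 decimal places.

Leading term ∝ h^4; use weight 16 = 2^4.
Weighted: (-57.2367664448) − (-3.5142971371) = -53.7224693077
Divide by 2^4 − 1 = 15.
Result: -3.5814979538
Correction |R − A(h/2)| = 4.200e-03; gap |A(h/2) − A(h)| = 6.300e-02.

-3.581498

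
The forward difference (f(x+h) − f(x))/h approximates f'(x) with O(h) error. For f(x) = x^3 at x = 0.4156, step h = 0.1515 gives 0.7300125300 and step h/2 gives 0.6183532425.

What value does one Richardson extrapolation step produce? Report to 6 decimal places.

r = 1, so 2^r = 2.
2×0.6183532425 = 1.2367064850; subtract 0.7300125300 → 0.5066939550
R = 0.5066939550/1 = 0.5066939550
Correction |R − A(h/2)| = 1.117e-01; gap |A(h/2) − A(h)| = 1.117e-01.

0.506694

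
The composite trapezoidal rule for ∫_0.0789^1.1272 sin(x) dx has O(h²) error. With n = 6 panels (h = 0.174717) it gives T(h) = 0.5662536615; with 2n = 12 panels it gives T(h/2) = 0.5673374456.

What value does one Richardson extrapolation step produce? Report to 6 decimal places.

Order 2 gives 2^r = 4 and 2^r − 1 = 3.
2^2*A(h/2) = 2.2693497824; minus A(h) gives 1.7030961209.
Denominator 4 − 1 = 3.
Result: 0.5676987070
Correction |R − A(h/2)| = 3.613e-04; gap |A(h/2) − A(h)| = 1.084e-03.

0.567699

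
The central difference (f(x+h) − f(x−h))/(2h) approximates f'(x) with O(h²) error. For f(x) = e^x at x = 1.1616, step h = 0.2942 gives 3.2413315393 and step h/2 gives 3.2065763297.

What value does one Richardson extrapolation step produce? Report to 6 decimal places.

3.194991

With r = 2 the leading error scales as h^2, so the weight is 2^2 = 4.
Weighted: 12.8263053188 − 3.2413315393 = 9.5849737795
Denominator 4 − 1 = 3.
9.5849737795 ÷ 3 = 3.1949912598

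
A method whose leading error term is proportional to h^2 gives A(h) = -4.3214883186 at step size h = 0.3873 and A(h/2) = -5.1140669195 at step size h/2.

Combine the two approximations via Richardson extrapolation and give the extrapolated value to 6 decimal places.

-5.378260

Method order is 2; weight 2^2 = 4.
2^2×A(h/2) = -20.4562676780; minus A(h) gives -16.1347793594.
Divide by 2^2 − 1 = 3.
R = (-16.1347793594)/3 = -5.3782597865
Gap between inputs: 7.926e-01; correction applied: −0.2641928670.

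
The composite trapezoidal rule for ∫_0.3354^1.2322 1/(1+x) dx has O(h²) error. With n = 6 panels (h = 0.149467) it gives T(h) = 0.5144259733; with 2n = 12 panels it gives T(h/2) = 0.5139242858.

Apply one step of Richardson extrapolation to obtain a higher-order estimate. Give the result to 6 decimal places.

0.513757

With r = 2 the leading error scales as h^2, so the weight is 2^2 = 4.
4×0.5139242858 = 2.0556971432; subtract 0.5144259733 → 1.5412711699
R = 1.5412711699/3 = 0.5137570566
Correction |R − A(h/2)| = 1.672e-04; gap |A(h/2) − A(h)| = 5.017e-04.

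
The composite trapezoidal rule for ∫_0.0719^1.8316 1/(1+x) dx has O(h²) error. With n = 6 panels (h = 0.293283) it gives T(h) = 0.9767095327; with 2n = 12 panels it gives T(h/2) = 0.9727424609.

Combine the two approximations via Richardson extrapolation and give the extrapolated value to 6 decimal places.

0.971420

Method order is 2; weight 2^2 = 4.
2^2×A(h/2) = 3.8909698436; minus A(h) gives 2.9142603109.
R = 2.9142603109/3 = 0.9714201036
Gap between inputs: 3.967e-03; correction applied: −0.0013223573.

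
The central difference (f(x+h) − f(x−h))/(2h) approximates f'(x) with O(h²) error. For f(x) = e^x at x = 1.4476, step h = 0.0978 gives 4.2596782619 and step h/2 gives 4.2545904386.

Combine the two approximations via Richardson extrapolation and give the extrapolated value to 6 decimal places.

4.252894

r = 2: numerator weight 4, denominator 3.
Weighted: 17.0183617544 − 4.2596782619 = 12.7586834925
Denominator 4 − 1 = 3.
12.7586834925 ÷ 3 = 4.2528944975
Correction |R − A(h/2)| = 1.696e-03; gap |A(h/2) − A(h)| = 5.088e-03.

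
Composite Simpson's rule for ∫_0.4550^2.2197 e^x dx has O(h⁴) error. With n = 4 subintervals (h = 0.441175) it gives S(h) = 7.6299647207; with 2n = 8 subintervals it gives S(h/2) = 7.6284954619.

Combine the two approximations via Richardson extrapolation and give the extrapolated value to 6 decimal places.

7.628398

Error is O(h^4); halving h shrinks it by 2^4 = 16.
2^4·A(h/2) = 122.0559273904; minus A(h) gives 114.4259626697.
(16·7.6284954619 − 7.6299647207)/(16 − 1) = 7.6283975113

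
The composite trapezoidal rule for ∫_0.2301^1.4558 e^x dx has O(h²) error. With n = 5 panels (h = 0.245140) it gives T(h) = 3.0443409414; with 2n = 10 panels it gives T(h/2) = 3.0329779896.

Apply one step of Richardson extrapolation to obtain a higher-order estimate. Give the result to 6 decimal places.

3.029190

With r = 2 the leading error scales as h^2, so the weight is 2^2 = 4.
A(h/2) − A(h) = 3.0329779896 − 3.0443409414 = -0.0113629518
Divide by 2^2 − 1 = 3: (-0.0113629518)/3 = -0.0037876506
R = A(h/2) + (A(h/2) − A(h))/3 = 3.0329779896 − 0.0037876506 = 3.0291903390
Shift from A(h/2): −0.0037876506.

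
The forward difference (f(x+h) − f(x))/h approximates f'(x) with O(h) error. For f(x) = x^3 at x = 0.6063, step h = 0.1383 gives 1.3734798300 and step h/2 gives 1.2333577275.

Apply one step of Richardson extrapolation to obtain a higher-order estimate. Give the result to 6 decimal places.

r = 1: numerator weight 2, denominator 1.
Top: 2(1.2333577275) − (1.3734798300) = 1.0932356250
Divide by 2^1 − 1 = 1.
1.0932356250 ÷ 1 = 1.0932356250

1.093236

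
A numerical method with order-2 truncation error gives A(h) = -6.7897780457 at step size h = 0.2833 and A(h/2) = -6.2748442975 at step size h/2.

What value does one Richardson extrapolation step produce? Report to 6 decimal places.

r = 2, so 2^r = 4.
Numerator 4 × A(h/2) − A(h) = 4 × (-6.2748442975) − (-6.7897780457) = -18.3095991443
R = (-18.3095991443)/3 = -6.1031997148

-6.103200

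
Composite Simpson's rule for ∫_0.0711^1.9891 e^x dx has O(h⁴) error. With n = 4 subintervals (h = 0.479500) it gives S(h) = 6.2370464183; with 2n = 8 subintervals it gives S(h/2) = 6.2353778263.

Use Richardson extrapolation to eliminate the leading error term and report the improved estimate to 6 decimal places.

6.235267

r = 4, so 2^r = 16.
Top: 16(6.2353778263) − (6.2370464183) = 93.5289988025
Divide by 2^4 − 1 = 15.
So the Richardson estimate is 6.2352665868.
Correction |R − A(h/2)| = 1.112e-04; gap |A(h/2) − A(h)| = 1.669e-03.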